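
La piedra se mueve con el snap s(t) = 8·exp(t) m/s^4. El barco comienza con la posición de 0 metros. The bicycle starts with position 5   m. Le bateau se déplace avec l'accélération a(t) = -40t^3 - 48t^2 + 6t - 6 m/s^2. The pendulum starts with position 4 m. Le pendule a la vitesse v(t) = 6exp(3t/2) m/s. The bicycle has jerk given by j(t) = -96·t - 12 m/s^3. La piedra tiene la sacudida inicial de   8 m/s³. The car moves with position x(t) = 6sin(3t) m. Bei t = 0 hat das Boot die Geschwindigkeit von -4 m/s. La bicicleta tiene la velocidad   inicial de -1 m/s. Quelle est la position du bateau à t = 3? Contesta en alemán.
Wir müssen das Integral unserer Gleichung für die Beschleunigung a(t) = -40·t^3 - 48·t^2 + 6·t - 6 2-mal finden. Mit ∫a(t)dt und Anwendung von v(0) = -4, finden wir v(t) = -10·t^4 - 16·t^3 + 3·t^2 - 6·t - 4. Mit ∫v(t)dt und Anwendung von x(0) = 0, finden wir x(t) = -2·t^5 - 4·t^4 + t^3 - 3·t^2 - 4·t. Mit x(t) = -2·t^5 - 4·t^4 + t^3 - 3·t^2 - 4·t und Einsetzen von t = 3, finden wir x = -822.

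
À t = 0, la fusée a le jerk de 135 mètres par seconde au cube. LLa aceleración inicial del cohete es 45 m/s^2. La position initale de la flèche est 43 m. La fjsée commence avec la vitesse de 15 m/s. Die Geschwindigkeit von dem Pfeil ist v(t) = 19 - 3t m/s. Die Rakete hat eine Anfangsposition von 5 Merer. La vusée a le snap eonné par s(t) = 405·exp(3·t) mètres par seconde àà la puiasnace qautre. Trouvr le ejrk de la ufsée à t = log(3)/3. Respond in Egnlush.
We need to integrate our snap equation s(t) = 405·exp(3·t) 1 time. Finding the antiderivative of s(t) and using j(0) = 135: j(t) = 135·exp(3·t). We have jerk j(t) = 135·exp(3·t). Substituting t = log(3)/3: j(log(3)/3) = 405.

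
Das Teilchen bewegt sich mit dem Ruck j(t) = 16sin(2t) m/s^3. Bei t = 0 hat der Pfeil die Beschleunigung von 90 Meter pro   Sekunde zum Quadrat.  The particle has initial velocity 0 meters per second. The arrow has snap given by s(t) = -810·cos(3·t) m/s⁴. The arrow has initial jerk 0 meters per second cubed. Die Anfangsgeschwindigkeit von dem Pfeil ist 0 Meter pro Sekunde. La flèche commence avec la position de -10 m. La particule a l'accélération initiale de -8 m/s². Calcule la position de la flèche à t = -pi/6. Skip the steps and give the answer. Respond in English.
At t = -pi/6, x = 0.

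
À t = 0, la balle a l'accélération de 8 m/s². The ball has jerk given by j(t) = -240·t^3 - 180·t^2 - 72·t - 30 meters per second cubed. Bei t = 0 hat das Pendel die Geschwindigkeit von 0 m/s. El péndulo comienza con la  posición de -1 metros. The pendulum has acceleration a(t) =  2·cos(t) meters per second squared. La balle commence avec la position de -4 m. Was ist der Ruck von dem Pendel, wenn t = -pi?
Wir müssen unsere Gleichung für die Beschleunigung a(t) = 2·cos(t) 1-mal ableiten. Die Ableitung von der Beschleunigung ergibt den Ruck: j(t) = -2·sin(t). Mit j(t) = -2·sin(t) und Einsetzen von t = -pi, finden wir j = 0.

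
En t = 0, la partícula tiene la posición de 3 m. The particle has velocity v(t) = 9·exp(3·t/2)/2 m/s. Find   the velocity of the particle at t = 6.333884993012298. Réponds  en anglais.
Using v(t) = 9·exp(3·t/2)/2 and substituting t = 6.333884993012298, we find v = 60168.5389746314.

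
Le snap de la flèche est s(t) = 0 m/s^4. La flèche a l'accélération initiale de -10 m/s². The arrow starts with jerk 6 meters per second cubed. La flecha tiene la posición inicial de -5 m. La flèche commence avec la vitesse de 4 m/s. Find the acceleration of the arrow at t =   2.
We need to integrate our snap equation s(t) = 0 2 times. The integral of snap, with j(0) = 6, gives jerk: j(t) = 6. Finding the integral of j(t) and using a(0) = -10: a(t) = 6·t - 10. From the given acceleration equation a(t) = 6·t - 10, we substitute t = 2 to get a = 2.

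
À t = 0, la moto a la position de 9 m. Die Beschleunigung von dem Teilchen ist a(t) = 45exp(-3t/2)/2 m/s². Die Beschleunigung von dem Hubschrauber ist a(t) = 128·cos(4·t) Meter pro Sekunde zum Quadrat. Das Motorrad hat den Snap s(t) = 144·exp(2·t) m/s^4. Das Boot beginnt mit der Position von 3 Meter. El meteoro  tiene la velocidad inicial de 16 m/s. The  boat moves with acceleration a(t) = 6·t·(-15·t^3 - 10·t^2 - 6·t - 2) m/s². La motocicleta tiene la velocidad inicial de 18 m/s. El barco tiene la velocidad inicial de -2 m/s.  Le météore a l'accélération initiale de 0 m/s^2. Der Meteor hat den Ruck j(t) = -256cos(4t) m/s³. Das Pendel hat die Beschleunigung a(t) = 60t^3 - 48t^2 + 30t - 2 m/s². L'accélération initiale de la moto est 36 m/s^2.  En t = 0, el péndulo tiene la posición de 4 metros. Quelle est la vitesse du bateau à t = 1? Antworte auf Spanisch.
Para resolver esto, necesitamos tomar 1 antiderivada de nuestra ecuación de la aceleración a(t) = 6·t·(-15·t^3 - 10·t^2 - 6·t - 2). La antiderivada de la aceleración es la velocidad. Usando v(0) = -2, obtenemos v(t) = -18·t^5 - 15·t^4 - 12·t^3 - 6·t^2 - 2. Usando v(t) = -18·t^5 - 15·t^4 - 12·t^3 - 6·t^2 - 2 y sustituyendo t = 1, encontramos v = -53.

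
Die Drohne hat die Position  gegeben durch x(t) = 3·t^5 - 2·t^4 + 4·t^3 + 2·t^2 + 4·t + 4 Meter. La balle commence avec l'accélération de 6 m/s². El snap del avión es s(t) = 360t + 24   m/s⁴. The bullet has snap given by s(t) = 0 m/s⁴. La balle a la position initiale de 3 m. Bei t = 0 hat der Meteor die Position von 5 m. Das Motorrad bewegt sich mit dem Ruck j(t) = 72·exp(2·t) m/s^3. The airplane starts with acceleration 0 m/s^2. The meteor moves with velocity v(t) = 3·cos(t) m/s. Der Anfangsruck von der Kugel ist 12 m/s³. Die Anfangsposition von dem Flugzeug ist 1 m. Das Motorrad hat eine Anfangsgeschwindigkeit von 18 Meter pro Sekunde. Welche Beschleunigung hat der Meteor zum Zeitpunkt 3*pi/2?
Wir müssen unsere Gleichung für die Geschwindigkeit v(t) = 3·cos(t) 1-mal ableiten. Die Ableitung von der Geschwindigkeit ergibt die Beschleunigung: a(t) = -3·sin(t). Aus der Gleichung für die Beschleunigung a(t) = -3·sin(t), setzen wir t = 3*pi/2 ein und erhalten a = 3.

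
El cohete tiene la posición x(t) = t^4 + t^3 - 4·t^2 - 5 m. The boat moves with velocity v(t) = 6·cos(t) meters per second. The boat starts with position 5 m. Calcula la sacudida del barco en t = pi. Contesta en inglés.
To solve this, we need to take 2 derivatives of our velocity equation v(t) = 6·cos(t). Differentiating velocity, we get acceleration: a(t) = -6·sin(t). Taking d/dt of a(t), we find j(t) = -6·cos(t). Using j(t) = -6·cos(t) and substituting t = pi, we find j = 6.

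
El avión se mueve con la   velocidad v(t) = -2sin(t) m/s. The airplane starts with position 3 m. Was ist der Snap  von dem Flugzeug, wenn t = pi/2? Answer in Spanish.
Partiendo de la velocidad v(t) = -2·sin(t), tomamos 3 derivadas. Derivando la velocidad, obtenemos la aceleración: a(t) = -2·cos(t). Tomando d/dt de a(t), encontramos j(t) = 2·sin(t). La derivada de la sacudida da el snap: s(t) = 2·cos(t). De la ecuación del snap s(t) = 2·cos(t), sustituimos t = pi/2 para obtener s = 0.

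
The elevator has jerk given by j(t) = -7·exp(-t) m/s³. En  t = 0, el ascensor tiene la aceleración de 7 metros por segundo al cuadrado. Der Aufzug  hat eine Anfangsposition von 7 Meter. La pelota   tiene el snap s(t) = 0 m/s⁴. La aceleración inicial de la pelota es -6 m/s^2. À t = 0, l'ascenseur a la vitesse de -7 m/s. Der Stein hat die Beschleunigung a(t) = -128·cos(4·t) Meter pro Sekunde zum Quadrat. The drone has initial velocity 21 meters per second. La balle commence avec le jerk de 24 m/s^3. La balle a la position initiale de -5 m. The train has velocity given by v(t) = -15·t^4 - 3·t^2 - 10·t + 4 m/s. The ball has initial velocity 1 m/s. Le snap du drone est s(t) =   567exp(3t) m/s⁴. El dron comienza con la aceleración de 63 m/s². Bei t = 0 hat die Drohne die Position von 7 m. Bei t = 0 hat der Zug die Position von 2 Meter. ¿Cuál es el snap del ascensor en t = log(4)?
Para resolver esto, necesitamos tomar 1 derivada de nuestra ecuación de la sacudida j(t) = -7·exp(-t). Derivando la sacudida, obtenemos el snap: s(t) = 7·exp(-t). Usando s(t) = 7·exp(-t) y sustituyendo t = log(4), encontramos s = 7/4.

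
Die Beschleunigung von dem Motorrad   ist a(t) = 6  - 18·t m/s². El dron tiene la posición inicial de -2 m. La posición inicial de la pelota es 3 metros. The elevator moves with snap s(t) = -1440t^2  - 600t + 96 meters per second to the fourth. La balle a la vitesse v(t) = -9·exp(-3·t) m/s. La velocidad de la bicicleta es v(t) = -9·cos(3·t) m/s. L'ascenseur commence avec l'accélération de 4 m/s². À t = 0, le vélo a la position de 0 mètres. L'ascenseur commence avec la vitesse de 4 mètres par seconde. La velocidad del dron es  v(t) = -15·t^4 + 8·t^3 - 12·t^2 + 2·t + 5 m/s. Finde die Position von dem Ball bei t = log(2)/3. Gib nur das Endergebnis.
Bei t = log(2)/3, x = 3/2.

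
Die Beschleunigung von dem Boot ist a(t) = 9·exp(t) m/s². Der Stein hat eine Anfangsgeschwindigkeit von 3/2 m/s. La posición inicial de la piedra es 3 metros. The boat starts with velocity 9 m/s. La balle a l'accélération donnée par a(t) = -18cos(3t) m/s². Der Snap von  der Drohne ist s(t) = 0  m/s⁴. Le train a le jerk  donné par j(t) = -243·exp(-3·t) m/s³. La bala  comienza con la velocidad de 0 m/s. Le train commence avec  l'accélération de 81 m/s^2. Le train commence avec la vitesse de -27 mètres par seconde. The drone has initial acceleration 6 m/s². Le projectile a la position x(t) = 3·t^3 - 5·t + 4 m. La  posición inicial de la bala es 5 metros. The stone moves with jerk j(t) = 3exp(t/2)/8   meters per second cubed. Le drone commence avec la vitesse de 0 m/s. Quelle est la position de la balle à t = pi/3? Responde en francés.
En partant de l'accélération a(t) = -18·cos(3·t), nous prenons 2 intégrales. En intégrant l'accélération et en utilisant la condition initiale v(0) = 0, nous obtenons v(t) = -6·sin(3·t). En intégrant la vitesse et en utilisant la condition initiale x(0) = 5, nous obtenons x(t) = 2·cos(3·t) + 3. Nous avons la position x(t) = 2·cos(3·t) + 3. En substituant t = pi/3: x(pi/3) = 1.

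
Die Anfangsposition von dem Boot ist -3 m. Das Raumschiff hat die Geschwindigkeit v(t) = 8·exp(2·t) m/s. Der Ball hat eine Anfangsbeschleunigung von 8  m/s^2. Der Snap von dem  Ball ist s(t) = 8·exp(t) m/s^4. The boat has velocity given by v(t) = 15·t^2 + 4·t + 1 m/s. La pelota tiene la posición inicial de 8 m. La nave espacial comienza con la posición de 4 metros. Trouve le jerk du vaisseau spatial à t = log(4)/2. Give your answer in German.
Um dies zu lösen, müssen wir 2 Ableitungen unserer Gleichung für die Geschwindigkeit v(t) = 8·exp(2·t) nehmen. Durch Ableiten von der Geschwindigkeit erhalten wir die Beschleunigung: a(t) = 16·exp(2·t). Durch Ableiten von der Beschleunigung erhalten wir den Ruck: j(t) = 32·exp(2·t). Wir haben den Ruck j(t) = 32·exp(2·t). Durch Einsetzen von t = log(4)/2: j(log(4)/2) = 128.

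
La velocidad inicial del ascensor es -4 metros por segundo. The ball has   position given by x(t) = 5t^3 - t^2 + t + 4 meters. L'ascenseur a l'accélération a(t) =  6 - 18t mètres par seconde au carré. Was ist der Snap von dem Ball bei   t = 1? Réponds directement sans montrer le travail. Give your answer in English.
At t = 1, s = 0.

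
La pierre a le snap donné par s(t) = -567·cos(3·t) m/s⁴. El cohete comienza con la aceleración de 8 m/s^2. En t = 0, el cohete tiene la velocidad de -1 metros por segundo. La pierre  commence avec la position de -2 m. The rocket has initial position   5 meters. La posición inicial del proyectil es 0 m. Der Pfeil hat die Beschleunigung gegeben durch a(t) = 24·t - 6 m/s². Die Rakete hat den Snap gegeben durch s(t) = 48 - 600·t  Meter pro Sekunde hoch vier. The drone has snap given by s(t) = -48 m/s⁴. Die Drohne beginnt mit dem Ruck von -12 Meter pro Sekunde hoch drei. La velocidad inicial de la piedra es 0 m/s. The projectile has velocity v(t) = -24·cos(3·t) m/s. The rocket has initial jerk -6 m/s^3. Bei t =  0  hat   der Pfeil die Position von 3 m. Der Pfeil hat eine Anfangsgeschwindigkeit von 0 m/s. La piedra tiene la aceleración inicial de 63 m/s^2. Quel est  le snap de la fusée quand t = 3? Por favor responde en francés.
Nous avons le snap s(t) = 48 - 600·t. En substituant t = 3: s(3) = -1752.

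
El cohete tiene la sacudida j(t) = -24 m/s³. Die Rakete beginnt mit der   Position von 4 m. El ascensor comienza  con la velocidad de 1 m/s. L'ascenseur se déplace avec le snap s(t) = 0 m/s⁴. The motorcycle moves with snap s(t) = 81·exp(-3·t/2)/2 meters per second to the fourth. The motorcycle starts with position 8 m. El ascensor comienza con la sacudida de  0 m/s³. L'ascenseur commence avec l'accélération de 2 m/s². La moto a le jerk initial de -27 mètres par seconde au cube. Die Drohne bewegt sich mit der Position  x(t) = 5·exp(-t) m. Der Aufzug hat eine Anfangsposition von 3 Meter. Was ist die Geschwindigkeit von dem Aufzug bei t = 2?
Ausgehend von dem Snap s(t) = 0, nehmen wir 3 Integrale. Mit ∫s(t)dt und Anwendung von j(0) = 0, finden wir j(t) = 0. Die Stammfunktion von dem Ruck ist die Beschleunigung. Mit a(0) = 2 erhalten wir a(t) = 2. Das Integral von der Beschleunigung ist die Geschwindigkeit. Mit v(0) = 1 erhalten wir v(t) = 2·t + 1. Wir haben die Geschwindigkeit v(t) = 2·t + 1. Durch Einsetzen von t = 2: v(2) = 5.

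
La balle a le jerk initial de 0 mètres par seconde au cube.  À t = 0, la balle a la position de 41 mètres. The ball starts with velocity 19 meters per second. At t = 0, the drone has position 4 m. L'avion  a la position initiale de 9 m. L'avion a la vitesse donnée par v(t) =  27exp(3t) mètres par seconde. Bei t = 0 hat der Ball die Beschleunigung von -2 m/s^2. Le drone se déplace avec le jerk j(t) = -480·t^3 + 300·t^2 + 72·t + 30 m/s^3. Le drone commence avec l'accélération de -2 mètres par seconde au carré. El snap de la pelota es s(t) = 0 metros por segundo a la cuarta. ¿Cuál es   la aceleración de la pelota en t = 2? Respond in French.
Pour résoudre ceci, nous devons prendre 2 primitives de notre équation du snap s(t) = 0. En prenant ∫s(t)dt et en appliquant j(0) = 0, nous trouvons j(t) = 0. La primitive du jerk, avec a(0) = -2, donne l'accélération: a(t) = -2. Nous avons l'accélération a(t) = -2. En substituant t = 2: a(2) = -2.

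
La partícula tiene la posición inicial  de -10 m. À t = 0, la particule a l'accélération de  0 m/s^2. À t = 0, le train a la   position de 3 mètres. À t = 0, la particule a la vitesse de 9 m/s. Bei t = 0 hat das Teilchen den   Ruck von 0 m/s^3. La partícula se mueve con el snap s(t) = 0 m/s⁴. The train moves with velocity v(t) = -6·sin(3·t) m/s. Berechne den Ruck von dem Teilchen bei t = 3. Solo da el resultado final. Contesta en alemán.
Die Antwort ist 0.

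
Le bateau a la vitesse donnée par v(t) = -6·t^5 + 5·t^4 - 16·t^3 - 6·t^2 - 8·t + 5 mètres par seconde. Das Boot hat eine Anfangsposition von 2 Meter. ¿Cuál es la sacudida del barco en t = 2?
Para resolver esto, necesitamos tomar 2 derivadas de nuestra ecuación de la velocidad v(t) = -6·t^5 + 5·t^4 - 16·t^3 - 6·t^2 - 8·t + 5. Derivando la velocidad, obtenemos la aceleración: a(t) = -30·t^4 + 20·t^3 - 48·t^2 - 12·t - 8. Tomando d/dt de a(t), encontramos j(t) = -120·t^3 + 60·t^2 - 96·t - 12. Tenemos la sacudida j(t) = -120·t^3 + 60·t^2 - 96·t - 12. Sustituyendo t = 2: j(2) = -924.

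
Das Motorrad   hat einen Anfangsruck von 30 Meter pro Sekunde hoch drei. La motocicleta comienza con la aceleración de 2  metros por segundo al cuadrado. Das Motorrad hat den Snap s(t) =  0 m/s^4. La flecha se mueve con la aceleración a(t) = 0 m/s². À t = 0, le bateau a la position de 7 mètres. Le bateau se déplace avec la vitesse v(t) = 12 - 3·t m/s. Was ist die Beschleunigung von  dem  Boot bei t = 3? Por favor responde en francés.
Pour résoudre ceci, nous devons prendre 1 dérivée de notre équation de la vitesse v(t) = 12 - 3·t. En prenant d/dt de v(t), nous trouvons a(t) = -3. De l'équation de l'accélération a(t) = -3, nous substituons t = 3 pour obtenir a = -3.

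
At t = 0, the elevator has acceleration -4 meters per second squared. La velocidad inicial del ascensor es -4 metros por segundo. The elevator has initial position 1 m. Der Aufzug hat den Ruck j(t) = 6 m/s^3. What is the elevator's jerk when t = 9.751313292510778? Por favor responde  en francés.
De l'équation du jerk j(t) = 6, nous substituons t = 9.751313292510778 pour obtenir j = 6.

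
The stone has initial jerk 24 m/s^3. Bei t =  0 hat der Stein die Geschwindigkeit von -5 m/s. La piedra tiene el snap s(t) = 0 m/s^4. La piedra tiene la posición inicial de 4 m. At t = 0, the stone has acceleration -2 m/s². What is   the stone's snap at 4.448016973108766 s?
Using s(t) = 0 and substituting t = 4.448016973108766, we find s = 0.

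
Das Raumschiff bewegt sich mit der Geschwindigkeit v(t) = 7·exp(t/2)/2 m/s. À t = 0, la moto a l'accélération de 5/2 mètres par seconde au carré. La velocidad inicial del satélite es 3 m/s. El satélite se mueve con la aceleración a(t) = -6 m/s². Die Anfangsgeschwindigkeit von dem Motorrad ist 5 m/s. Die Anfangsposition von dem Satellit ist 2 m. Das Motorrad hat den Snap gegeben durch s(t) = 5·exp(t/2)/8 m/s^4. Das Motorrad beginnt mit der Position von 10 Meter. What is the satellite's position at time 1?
Starting from acceleration a(t) = -6, we take 2 integrals. The integral of acceleration is velocity. Using v(0) = 3, we get v(t) = 3 - 6·t. Finding the antiderivative of v(t) and using x(0) = 2: x(t) = -3·t^2 + 3·t + 2. From the given position equation x(t) = -3·t^2 + 3·t + 2, we substitute t = 1 to get x = 2.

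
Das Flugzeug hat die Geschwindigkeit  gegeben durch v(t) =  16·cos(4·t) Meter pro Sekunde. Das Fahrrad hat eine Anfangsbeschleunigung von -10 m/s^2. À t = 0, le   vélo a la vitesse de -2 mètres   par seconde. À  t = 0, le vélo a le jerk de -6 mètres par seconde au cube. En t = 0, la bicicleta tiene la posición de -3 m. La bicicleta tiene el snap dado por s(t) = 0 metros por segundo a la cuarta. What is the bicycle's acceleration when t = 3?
We need to integrate our snap equation s(t) = 0 2 times. Taking ∫s(t)dt and applying j(0) = -6, we find j(t) = -6. The antiderivative of jerk is acceleration. Using a(0) = -10, we get a(t) = -6·t - 10. From the given acceleration equation a(t) = -6·t - 10, we substitute t = 3 to get a = -28.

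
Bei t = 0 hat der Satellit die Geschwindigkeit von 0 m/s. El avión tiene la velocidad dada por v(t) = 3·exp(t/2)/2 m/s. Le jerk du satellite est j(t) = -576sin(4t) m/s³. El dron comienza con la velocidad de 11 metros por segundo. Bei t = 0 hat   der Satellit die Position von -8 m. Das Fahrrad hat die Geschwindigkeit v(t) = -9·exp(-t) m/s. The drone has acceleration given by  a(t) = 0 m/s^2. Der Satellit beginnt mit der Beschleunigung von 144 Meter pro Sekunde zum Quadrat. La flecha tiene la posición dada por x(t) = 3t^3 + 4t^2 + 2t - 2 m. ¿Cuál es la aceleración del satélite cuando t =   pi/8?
Necesitamos integrar nuestra ecuación de la sacudida j(t) = -576·sin(4·t) 1 vez. La antiderivada de la sacudida, con a(0) = 144, da la aceleración: a(t) = 144·cos(4·t). Tenemos la aceleración a(t) = 144·cos(4·t). Sustituyendo t = pi/8: a(pi/8) = 0.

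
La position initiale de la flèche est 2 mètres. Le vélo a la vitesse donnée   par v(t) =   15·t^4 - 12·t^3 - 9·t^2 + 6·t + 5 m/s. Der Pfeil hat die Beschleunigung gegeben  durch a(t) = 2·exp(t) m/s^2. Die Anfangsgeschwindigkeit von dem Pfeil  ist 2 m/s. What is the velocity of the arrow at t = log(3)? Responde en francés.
En partant de l'accélération a(t) = 2·exp(t), nous prenons 1 intégrale. L'intégrale de l'accélération est la vitesse. En utilisant v(0) = 2, nous obtenons v(t) = 2·exp(t). De l'équation de la vitesse v(t) = 2·exp(t), nous substituons t = log(3) pour obtenir v = 6.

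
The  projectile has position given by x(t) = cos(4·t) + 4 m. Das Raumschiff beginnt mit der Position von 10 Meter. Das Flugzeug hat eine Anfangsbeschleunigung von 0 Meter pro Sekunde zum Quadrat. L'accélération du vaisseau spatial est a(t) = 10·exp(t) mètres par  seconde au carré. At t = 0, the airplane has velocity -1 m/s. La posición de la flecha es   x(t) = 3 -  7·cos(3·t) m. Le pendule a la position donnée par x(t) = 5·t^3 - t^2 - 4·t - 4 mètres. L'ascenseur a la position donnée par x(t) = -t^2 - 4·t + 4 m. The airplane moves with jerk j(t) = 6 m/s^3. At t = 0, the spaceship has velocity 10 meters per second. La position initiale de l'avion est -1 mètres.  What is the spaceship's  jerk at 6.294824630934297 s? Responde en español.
Debemos derivar nuestra ecuación de la aceleración a(t) = 10·exp(t) 1 vez. Tomando d/dt de a(t), encontramos j(t) = 10·exp(t). De la ecuación de la sacudida j(t) = 10·exp(t), sustituimos t = 6.294824630934297 para obtener j = 5417.60829971282.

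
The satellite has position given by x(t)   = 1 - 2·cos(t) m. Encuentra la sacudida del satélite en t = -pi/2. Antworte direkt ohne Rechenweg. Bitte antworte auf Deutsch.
Der Ruck bei t = -pi/2 ist j = 2.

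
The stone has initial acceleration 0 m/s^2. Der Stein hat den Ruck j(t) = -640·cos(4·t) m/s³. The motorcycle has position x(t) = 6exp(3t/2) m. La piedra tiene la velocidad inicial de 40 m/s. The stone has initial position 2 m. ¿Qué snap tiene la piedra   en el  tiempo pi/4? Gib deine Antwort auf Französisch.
En partant du jerk j(t) = -640·cos(4·t), nous prenons 1 dérivée. La dérivée du jerk donne le snap: s(t) = 2560·sin(4·t). Nous avons le snap s(t) = 2560·sin(4·t). En substituant t = pi/4: s(pi/4) = 0.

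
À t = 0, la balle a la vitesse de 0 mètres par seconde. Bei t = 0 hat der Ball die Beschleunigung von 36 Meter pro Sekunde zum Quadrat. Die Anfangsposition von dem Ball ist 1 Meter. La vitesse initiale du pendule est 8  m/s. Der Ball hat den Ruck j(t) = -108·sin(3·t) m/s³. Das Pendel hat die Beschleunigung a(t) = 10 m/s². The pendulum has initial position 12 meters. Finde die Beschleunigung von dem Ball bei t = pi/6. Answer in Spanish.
Debemos encontrar la integral de nuestra ecuación de la sacudida j(t) = -108·sin(3·t) 1 vez. La integral de la sacudida es la aceleración. Usando a(0) = 36, obtenemos a(t) = 36·cos(3·t). Tenemos la aceleración a(t) = 36·cos(3·t). Sustituyendo t = pi/6: a(pi/6) = 0.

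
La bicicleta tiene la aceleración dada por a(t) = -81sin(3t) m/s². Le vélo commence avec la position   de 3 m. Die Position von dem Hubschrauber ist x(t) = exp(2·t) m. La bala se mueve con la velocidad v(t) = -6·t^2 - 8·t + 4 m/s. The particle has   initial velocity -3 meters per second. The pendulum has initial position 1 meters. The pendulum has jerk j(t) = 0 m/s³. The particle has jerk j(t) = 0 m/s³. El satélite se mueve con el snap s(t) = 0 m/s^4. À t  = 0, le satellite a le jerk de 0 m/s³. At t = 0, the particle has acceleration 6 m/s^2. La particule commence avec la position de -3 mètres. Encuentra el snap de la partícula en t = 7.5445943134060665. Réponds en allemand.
Ausgehend von dem Ruck j(t) = 0, nehmen wir 1 Ableitung. Durch Ableiten von dem Ruck erhalten wir den Snap: s(t) = 0. Mit s(t) = 0 und Einsetzen von t = 7.5445943134060665, finden wir s = 0.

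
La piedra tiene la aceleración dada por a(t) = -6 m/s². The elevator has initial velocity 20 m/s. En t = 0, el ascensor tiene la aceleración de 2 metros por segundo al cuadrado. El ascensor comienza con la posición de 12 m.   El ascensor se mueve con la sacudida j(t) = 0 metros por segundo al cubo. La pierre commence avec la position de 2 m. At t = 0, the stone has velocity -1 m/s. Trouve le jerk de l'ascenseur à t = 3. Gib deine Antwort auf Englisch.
From the given jerk equation j(t) = 0, we substitute t = 3 to get j = 0.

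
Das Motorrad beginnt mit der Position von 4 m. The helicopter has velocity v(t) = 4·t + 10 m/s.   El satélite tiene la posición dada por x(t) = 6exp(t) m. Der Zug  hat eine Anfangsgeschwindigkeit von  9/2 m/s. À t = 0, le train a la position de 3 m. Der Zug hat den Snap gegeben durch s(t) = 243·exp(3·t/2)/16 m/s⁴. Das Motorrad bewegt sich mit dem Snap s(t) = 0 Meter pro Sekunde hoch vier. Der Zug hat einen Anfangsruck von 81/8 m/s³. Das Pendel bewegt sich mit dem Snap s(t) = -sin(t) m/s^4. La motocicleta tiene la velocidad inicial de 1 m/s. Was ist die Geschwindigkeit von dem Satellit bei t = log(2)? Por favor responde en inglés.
We must differentiate our position equation x(t) = 6·exp(t) 1 time. Differentiating position, we get velocity: v(t) = 6·exp(t). From the given velocity equation v(t) = 6·exp(t), we substitute t = log(2) to get v = 12.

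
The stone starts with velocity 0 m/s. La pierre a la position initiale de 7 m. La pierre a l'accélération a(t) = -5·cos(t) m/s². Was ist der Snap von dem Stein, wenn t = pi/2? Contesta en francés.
Pour résoudre ceci, nous devons prendre 2 dérivées de notre équation de l'accélération a(t) = -5·cos(t). En prenant d/dt de a(t), nous trouvons j(t) = 5·sin(t). En dérivant le jerk, nous obtenons le snap: s(t) = 5·cos(t). Nous avons le snap s(t) = 5·cos(t). En substituant t = pi/2: s(pi/2) = 0.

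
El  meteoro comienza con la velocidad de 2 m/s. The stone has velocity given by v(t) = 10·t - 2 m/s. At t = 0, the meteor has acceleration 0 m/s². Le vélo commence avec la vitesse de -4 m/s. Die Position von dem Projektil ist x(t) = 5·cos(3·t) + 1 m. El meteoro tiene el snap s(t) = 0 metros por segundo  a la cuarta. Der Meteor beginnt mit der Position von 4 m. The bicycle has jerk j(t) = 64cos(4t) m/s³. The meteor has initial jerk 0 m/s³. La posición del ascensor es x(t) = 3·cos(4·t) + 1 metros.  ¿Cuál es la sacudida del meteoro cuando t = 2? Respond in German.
Wir müssen unsere Gleichung für den Snap s(t) = 0 1-mal integrieren. Durch Integration von dem Snap und Verwendung der Anfangsbedingung j(0) = 0, erhalten wir j(t) = 0. Mit j(t) = 0 und Einsetzen von t = 2, finden wir j = 0.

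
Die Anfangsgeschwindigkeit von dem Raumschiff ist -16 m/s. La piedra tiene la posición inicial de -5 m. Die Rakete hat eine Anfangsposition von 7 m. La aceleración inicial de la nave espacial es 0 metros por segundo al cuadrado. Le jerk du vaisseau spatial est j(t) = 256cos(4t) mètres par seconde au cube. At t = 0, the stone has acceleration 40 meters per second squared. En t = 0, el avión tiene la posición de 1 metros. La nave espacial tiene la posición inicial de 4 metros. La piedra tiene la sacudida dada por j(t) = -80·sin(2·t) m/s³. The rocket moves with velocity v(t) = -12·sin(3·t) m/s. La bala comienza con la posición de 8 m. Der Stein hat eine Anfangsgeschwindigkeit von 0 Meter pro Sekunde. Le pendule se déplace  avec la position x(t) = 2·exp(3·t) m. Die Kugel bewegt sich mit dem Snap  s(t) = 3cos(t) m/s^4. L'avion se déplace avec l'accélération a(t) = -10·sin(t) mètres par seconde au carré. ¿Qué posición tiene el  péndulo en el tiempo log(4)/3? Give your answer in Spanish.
Tenemos la posición x(t) = 2·exp(3·t). Sustituyendo t = log(4)/3: x(log(4)/3) = 8.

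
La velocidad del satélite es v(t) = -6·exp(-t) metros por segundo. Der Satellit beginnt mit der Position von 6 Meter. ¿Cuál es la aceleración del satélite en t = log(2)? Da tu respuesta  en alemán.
Ausgehend von der Geschwindigkeit v(t) = -6·exp(-t), nehmen wir 1 Ableitung. Durch Ableiten von der Geschwindigkeit erhalten wir die Beschleunigung: a(t) = 6·exp(-t). Wir haben die Beschleunigung a(t) = 6·exp(-t). Durch Einsetzen von t = log(2): a(log(2)) = 3.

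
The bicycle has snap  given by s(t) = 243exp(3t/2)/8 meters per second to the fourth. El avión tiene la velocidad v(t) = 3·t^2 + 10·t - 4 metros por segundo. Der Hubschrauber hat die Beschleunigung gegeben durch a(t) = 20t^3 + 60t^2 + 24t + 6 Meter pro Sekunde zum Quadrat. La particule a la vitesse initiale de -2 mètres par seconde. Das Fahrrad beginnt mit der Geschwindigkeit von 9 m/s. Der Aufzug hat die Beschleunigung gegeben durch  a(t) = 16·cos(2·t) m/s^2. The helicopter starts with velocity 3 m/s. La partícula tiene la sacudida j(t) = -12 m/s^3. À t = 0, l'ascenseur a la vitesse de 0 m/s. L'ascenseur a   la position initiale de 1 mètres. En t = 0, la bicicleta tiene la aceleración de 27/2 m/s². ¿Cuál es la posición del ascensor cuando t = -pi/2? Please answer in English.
To find the answer, we compute 2 antiderivatives of a(t) = 16·cos(2·t). The antiderivative of acceleration is velocity. Using v(0) = 0, we get v(t) = 8·sin(2·t). Integrating velocity and using the initial condition x(0) = 1, we get x(t) = 5 - 4·cos(2·t). Using x(t) = 5 - 4·cos(2·t) and substituting t = -pi/2, we find x = 9.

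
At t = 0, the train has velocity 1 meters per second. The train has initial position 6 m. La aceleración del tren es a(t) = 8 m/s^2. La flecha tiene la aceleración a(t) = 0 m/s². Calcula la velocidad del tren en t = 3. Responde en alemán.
Wir müssen unsere Gleichung für die Beschleunigung a(t) = 8 1-mal integrieren. Mit ∫a(t)dt und Anwendung von v(0) = 1, finden wir v(t) = 8·t + 1. Mit v(t) = 8·t + 1 und Einsetzen von t = 3, finden wir v = 25.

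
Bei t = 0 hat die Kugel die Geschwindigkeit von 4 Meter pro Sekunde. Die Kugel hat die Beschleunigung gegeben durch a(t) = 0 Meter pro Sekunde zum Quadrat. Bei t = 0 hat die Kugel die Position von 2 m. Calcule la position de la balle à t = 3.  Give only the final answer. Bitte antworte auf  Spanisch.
x(3) = 14.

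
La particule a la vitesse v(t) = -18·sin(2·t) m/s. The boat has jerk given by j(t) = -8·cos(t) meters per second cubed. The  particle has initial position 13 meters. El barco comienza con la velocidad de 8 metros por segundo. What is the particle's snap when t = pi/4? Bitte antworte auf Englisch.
We must differentiate our velocity equation v(t) = -18·sin(2·t) 3 times. Differentiating velocity, we get acceleration: a(t) = -36·cos(2·t). The derivative of acceleration gives jerk: j(t) = 72·sin(2·t). Taking d/dt of j(t), we find s(t) = 144·cos(2·t). We have snap s(t) = 144·cos(2·t). Substituting t = pi/4: s(pi/4) = 0.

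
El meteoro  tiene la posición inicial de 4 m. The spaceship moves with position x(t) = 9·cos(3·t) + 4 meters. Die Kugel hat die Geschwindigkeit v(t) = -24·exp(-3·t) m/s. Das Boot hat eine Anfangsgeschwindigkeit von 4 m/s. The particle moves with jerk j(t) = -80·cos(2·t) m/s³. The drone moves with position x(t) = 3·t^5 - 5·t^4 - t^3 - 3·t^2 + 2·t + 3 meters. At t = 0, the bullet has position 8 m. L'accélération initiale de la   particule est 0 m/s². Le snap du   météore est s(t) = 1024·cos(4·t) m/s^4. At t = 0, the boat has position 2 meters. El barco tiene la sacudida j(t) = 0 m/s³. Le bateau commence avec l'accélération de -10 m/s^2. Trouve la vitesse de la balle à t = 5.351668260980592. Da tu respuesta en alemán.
Aus der Gleichung für die Geschwindigkeit v(t) = -24·exp(-3·t), setzen wir t = 5.351668260980592 ein und erhalten v = -0.00000255629668921163.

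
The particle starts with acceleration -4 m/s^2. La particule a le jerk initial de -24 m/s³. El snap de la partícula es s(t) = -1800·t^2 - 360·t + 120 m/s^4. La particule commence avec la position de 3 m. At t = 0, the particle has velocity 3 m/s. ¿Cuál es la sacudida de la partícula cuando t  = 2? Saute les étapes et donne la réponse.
j(2) = -5304.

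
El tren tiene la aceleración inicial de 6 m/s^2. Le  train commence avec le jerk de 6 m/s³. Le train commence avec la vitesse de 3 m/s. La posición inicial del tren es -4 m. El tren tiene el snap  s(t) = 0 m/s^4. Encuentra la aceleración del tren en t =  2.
Para resolver esto, necesitamos tomar 2 antiderivadas de nuestra ecuación del snap s(t) = 0. Tomando ∫s(t)dt y aplicando j(0) = 6, encontramos j(t) = 6. La antiderivada de la sacudida, con a(0) = 6, da la aceleración: a(t) = 6·t + 6. Usando a(t) = 6·t + 6 y sustituyendo t = 2, encontramos a = 18.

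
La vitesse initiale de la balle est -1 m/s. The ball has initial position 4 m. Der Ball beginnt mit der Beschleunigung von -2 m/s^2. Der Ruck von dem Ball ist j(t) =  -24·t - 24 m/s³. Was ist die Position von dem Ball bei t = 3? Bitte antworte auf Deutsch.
Ausgehend von dem Ruck j(t) = -24·t - 24, nehmen wir 3 Integrale. Die Stammfunktion von dem Ruck ist die Beschleunigung. Mit a(0) = -2 erhalten wir a(t) = -12·t^2 - 24·t - 2. Durch Integration von der Beschleunigung und Verwendung der Anfangsbedingung v(0) = -1, erhalten wir v(t) = -4·t^3 - 12·t^2 - 2·t - 1. Durch Integration von der Geschwindigkeit und Verwendung der Anfangsbedingung x(0) = 4, erhalten wir x(t) = -t^4 - 4·t^3 - t^2 - t + 4. Wir haben die Position x(t) = -t^4 - 4·t^3 - t^2 - t + 4. Durch Einsetzen von t = 3: x(3) = -197.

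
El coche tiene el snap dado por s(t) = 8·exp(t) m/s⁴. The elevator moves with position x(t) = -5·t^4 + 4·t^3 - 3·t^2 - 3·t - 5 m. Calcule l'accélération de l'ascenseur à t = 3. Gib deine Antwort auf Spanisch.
Debemos derivar nuestra ecuación de la posición x(t) = -5·t^4 + 4·t^3 - 3·t^2 - 3·t - 5 2 veces. Tomando d/dt de x(t), encontramos v(t) = -20·t^3 + 12·t^2 - 6·t - 3. Tomando d/dt de v(t), encontramos a(t) = -60·t^2 + 24·t - 6. Usando a(t) = -60·t^2 + 24·t - 6 y sustituyendo t = 3, encontramos a = -474.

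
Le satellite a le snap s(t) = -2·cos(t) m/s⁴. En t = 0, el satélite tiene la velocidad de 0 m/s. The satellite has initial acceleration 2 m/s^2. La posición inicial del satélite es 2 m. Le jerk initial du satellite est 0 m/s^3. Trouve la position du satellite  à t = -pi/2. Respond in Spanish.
Debemos encontrar la integral de nuestra ecuación del snap s(t) = -2·cos(t) 4 veces. La integral del snap, con j(0) = 0, da la sacudida: j(t) = -2·sin(t). La integral de la sacudida es la aceleración. Usando a(0) = 2, obtenemos a(t) = 2·cos(t). La antiderivada de la aceleración, con v(0) = 0, da la velocidad: v(t) = 2·sin(t). La integral de la velocidad, con x(0) = 2, da la posición: x(t) = 4 - 2·cos(t). De la ecuación de la posición x(t) = 4 - 2·cos(t), sustituimos t = -pi/2 para obtener x = 4.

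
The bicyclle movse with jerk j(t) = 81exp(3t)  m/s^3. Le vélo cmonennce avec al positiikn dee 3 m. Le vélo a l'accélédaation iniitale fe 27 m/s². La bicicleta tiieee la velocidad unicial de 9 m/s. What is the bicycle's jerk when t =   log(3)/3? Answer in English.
We have jerk j(t) = 81·exp(3·t). Substituting t = log(3)/3: j(log(3)/3) = 243.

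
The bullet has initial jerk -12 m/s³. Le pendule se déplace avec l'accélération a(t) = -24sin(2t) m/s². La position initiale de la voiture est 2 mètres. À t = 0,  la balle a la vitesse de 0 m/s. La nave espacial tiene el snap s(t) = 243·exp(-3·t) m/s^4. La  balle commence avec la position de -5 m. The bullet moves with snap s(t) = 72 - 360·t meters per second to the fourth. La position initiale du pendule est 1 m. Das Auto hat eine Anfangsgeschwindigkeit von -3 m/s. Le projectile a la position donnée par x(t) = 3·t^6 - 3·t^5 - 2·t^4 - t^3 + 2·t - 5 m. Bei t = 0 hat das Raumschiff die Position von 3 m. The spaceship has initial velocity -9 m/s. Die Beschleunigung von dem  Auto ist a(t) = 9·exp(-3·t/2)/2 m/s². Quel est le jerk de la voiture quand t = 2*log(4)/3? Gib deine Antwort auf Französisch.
Nous devons dériver notre équation de l'accélération a(t) = 9·exp(-3·t/2)/2 1 fois. La dérivée de l'accélération donne le jerk: j(t) = -27·exp(-3·t/2)/4. Nous avons le jerk j(t) = -27·exp(-3·t/2)/4. En substituant t = 2*log(4)/3: j(2*log(4)/3) = -27/16.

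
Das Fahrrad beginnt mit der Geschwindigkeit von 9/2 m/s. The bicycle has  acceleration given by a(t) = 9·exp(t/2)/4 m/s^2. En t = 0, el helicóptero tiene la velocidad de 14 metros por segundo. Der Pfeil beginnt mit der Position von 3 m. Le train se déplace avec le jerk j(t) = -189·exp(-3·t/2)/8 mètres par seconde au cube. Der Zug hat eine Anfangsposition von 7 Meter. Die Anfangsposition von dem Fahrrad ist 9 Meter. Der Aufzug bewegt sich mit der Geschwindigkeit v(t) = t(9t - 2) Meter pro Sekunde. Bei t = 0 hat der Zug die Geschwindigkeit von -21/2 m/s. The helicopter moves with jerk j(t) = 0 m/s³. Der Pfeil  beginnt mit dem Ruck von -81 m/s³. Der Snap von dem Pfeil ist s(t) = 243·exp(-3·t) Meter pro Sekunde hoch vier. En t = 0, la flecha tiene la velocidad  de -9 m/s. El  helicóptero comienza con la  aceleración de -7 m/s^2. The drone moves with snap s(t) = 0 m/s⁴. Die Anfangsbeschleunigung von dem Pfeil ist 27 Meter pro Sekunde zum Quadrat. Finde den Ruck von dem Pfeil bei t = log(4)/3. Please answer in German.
Wir müssen die Stammfunktion unserer Gleichung für den Snap s(t) = 243·exp(-3·t) 1-mal finden. Mit ∫s(t)dt und Anwendung von j(0) = -81, finden wir j(t) = -81·exp(-3·t). Aus der Gleichung für den Ruck j(t) = -81·exp(-3·t), setzen wir t = log(4)/3 ein und erhalten j = -81/4.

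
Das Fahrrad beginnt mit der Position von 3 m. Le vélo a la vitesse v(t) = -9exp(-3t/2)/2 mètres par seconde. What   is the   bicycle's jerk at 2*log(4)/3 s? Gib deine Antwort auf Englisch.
We must differentiate our velocity equation v(t) = -9·exp(-3·t/2)/2 2 times. Differentiating velocity, we get acceleration: a(t) = 27·exp(-3·t/2)/4. Differentiating acceleration, we get jerk: j(t) = -81·exp(-3·t/2)/8. From the given jerk equation j(t) = -81·exp(-3·t/2)/8, we substitute t = 2*log(4)/3 to get j = -81/32.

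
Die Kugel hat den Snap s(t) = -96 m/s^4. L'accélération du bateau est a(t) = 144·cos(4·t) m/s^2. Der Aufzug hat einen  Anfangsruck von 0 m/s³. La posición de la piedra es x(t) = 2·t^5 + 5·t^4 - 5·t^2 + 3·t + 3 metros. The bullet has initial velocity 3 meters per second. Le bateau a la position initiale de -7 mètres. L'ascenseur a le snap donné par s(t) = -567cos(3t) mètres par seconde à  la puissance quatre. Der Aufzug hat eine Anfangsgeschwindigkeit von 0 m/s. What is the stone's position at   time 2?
We have position x(t) = 2·t^5 + 5·t^4 - 5·t^2 + 3·t + 3. Substituting t = 2: x(2) = 133.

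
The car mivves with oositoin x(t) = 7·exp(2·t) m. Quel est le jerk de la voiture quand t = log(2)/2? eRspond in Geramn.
Wir müssen unsere Gleichung für die Position x(t) = 7·exp(2·t) 3-mal ableiten. Mit d/dt von x(t) finden wir v(t) = 14·exp(2·t). Durch Ableiten von der Geschwindigkeit erhalten wir die Beschleunigung: a(t) = 28·exp(2·t). Durch Ableiten von der Beschleunigung erhalten wir den Ruck: j(t) = 56·exp(2·t). Mit j(t) = 56·exp(2·t) und Einsetzen von t = log(2)/2, finden wir j = 112.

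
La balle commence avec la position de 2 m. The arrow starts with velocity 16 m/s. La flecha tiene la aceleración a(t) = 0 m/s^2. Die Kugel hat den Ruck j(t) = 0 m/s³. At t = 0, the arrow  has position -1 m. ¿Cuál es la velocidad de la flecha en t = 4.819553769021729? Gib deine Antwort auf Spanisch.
Partiendo de la aceleración a(t) = 0, tomamos 1 antiderivada. Integrando la aceleración y usando la condición inicial v(0) = 16, obtenemos v(t) = 16. De la ecuación de la velocidad v(t) = 16, sustituimos t = 4.819553769021729 para obtener v = 16.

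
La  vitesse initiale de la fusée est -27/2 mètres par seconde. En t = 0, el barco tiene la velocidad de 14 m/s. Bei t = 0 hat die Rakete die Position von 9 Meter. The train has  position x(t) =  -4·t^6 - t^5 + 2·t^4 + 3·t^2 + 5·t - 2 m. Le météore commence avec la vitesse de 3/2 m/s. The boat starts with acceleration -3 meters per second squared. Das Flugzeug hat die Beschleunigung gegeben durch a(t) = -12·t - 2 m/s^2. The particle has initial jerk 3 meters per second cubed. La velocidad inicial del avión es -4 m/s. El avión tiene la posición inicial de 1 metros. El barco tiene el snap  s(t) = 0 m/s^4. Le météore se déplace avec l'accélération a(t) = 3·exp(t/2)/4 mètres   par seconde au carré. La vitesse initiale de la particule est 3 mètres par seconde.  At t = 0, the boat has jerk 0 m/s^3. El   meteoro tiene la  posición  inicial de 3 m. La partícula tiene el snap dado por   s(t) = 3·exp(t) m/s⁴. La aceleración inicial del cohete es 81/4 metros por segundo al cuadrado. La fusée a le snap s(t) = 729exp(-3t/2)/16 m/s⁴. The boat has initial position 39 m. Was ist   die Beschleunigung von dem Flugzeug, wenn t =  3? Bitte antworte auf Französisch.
De l'équation de l'accélération a(t) = -12·t - 2, nous substituons t = 3 pour obtenir a = -38.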